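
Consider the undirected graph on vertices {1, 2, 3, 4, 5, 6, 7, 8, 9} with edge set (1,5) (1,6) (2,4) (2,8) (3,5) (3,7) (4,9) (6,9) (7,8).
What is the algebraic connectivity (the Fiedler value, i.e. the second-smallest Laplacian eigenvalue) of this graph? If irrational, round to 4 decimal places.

0.4679

With the vertex order [1, 2, 3, 4, 5, 6, 7, 8, 9], the degrees are [2, 2, 2, 2, 2, 2, 2, 2, 2], giving D = diag(2, 2, 2, 2, 2, 2, 2, 2, 2) and L = D - A. Computing the eigenvalues of L and sorting gives [0, 0.4679, 0.4679, 1.6527, 1.6527, 3, 3, 3.8794, 3.8794]. The Fiedler value lambda_2 = 0.4679 is strictly positive, so the graph is connected. By the matrix-tree theorem the graph has (1/9) * product of the nonzero eigenvalues = 9 spanning trees.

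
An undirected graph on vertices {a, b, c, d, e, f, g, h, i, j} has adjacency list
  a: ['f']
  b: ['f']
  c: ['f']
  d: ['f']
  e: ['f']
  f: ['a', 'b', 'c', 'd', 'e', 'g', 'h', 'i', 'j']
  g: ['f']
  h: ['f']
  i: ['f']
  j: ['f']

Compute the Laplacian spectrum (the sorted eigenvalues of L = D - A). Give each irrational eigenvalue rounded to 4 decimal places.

[0, 1, 1, 1, 1, 1, 1, 1, 1, 10]

Reading degrees in the order [a, b, c, d, e, f, g, h, i, j] gives [1, 1, 1, 1, 1, 9, 1, 1, 1, 1]; set D = diag(1, 1, 1, 1, 1, 9, 1, 1, 1, 1) and form L = D - A. Since every row of L sums to 0, the all-ones vector is in the kernel and 0 is an eigenvalue. The single zero eigenvalue shows the graph is connected. There is one zero in the spectrum, matching the 1 component.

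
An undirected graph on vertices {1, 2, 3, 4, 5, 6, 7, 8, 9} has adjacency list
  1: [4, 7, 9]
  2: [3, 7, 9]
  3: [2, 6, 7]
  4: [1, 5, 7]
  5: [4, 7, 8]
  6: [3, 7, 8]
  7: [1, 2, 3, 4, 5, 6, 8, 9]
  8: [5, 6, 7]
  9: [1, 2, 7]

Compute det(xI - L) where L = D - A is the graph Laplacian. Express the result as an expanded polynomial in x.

Each diagonal entry of L is the vertex degree and each off-diagonal entry is -1 where an edge is present, 0 otherwise; in the order [1, 2, 3, 4, 5, 6, 7, 8, 9] the diagonal is [3, 3, 3, 3, 3, 3, 8, 3, 3]. L has integer entries, so p(x) = det(xI - L) has integer coefficients. Expanding the determinant yields x^9 - 32x^8 + 428x^7 - 3136x^6 + 13786x^5 - 37232x^4 + 60276x^3 - 53424x^2 + 19845x. The constant term is 0 because L is singular (the all-ones vector lies in its kernel). The largest eigenvalue, 9, is at most the vertex count 9.

x^9 - 32x^8 + 428x^7 - 3136x^6 + 13786x^5 - 37232x^4 + 60276x^3 - 53424x^2 + 19845x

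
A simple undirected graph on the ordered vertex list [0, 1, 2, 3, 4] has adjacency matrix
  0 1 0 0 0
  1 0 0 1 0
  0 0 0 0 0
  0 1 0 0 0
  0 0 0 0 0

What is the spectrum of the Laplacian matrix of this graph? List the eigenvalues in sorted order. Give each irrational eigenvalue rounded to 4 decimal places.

Reading degrees in the order [0, 1, 2, 3, 4] gives [1, 2, 0, 1, 0]; set D = diag(1, 2, 0, 1, 0) and form L = D - A. Since every row of L sums to 0, the all-ones vector is in the kernel and 0 is an eigenvalue. The 3 zero eigenvalues correspond to the 3 connected components.

[0, 0, 0, 1, 3]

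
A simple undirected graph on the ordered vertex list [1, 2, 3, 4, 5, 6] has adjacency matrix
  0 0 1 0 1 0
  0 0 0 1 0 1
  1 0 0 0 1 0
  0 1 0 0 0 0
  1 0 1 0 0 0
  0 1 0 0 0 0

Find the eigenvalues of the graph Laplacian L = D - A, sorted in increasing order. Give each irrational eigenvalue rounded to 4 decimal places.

[0, 0, 1, 3, 3, 3]

Each diagonal entry of L is the vertex degree and each off-diagonal entry is -1 where an edge is present, 0 otherwise; in the order [1, 2, 3, 4, 5, 6] the diagonal is [2, 2, 2, 1, 2, 1]. The multiplicity of 0 as a Laplacian eigenvalue equals the number of connected components. The 2 zero eigenvalues correspond to the 2 connected components.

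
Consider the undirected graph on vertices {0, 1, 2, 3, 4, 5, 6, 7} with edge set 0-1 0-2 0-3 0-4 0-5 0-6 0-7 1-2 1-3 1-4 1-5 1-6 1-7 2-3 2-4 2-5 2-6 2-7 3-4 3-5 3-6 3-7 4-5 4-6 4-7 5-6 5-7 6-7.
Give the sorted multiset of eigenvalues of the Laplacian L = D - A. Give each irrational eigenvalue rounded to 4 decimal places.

[0, 8, 8, 8, 8, 8, 8, 8]

With the vertex order [0, 1, 2, 3, 4, 5, 6, 7], the degrees are [7, 7, 7, 7, 7, 7, 7, 7], giving D = diag(7, 7, 7, 7, 7, 7, 7, 7) and L = D - A. The multiplicity of 0 as a Laplacian eigenvalue equals the number of connected components. The single zero eigenvalue shows the graph is connected. The largest eigenvalue, 8, is at most the vertex count 8.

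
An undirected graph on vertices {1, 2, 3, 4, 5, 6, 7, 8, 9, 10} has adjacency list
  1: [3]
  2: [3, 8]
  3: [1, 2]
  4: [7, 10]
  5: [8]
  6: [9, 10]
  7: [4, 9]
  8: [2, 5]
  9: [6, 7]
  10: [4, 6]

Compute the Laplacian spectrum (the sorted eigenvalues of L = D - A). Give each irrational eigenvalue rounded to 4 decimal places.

Reading degrees in the order [1, 2, 3, 4, 5, 6, 7, 8, 9, 10] gives [1, 2, 2, 2, 1, 2, 2, 2, 2, 2]; set D = diag(1, 2, 2, 2, 1, 2, 2, 2, 2, 2) and form L = D - A. L is symmetric positive semidefinite, so every eigenvalue is real and nonnegative. The 2 zero eigenvalues correspond to the 2 connected components.

[0, 0, 0.3820, 1.3820, 1.3820, 1.3820, 2.6180, 3.6180, 3.6180, 3.6180]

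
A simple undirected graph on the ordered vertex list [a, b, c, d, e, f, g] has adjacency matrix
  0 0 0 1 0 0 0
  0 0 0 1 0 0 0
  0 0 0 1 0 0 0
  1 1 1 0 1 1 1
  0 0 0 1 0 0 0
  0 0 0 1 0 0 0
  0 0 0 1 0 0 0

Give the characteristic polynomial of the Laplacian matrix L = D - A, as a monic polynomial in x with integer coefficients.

x^7 - 12x^6 + 45x^5 - 80x^4 + 75x^3 - 36x^2 + 7x

With the vertex order [a, b, c, d, e, f, g], the degrees are [1, 1, 1, 6, 1, 1, 1], giving D = diag(1, 1, 1, 6, 1, 1, 1) and L = D - A. Computing det(xI - L) by cofactor expansion (or equivalently via sum-over-permutations) gives x^7 - 12x^6 + 45x^5 - 80x^4 + 75x^3 - 36x^2 + 7x. The coefficient of x^6 equals -trace(L) = -12, matching the sum of degrees.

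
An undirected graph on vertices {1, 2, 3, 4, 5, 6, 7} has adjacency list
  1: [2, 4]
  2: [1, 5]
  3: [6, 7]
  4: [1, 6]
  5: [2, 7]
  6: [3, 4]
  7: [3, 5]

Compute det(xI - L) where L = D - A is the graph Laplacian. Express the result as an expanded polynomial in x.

x^7 - 14x^6 + 77x^5 - 210x^4 + 294x^3 - 196x^2 + 49x

With the vertex order [1, 2, 3, 4, 5, 6, 7], the degrees are [2, 2, 2, 2, 2, 2, 2], giving D = diag(2, 2, 2, 2, 2, 2, 2) and L = D - A. L has integer entries, so p(x) = det(xI - L) has integer coefficients. Expanding the determinant yields x^7 - 14x^6 + 77x^5 - 210x^4 + 294x^3 - 196x^2 + 49x. Since p(0) = det(-L) = 0, x divides p(x).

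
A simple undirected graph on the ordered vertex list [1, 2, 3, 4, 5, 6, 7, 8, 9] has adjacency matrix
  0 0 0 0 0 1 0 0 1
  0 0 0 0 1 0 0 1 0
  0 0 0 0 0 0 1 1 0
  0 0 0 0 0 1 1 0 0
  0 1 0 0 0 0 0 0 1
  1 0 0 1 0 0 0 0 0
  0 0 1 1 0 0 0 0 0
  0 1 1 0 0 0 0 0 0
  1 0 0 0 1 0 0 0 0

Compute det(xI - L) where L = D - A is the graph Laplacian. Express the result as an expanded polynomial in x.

With the vertex order [1, 2, 3, 4, 5, 6, 7, 8, 9], the degrees are [2, 2, 2, 2, 2, 2, 2, 2, 2], giving D = diag(2, 2, 2, 2, 2, 2, 2, 2, 2) and L = D - A. Computing det(xI - L) by cofactor expansion (or equivalently via sum-over-permutations) gives x^9 - 18x^8 + 135x^7 - 546x^6 + 1287x^5 - 1782x^4 + 1386x^3 - 540x^2 + 81x. The constant term is 0 because L is singular (the all-ones vector lies in its kernel). The eigenvalues sum to 18, which equals trace(L) = 2|E|.

x^9 - 18x^8 + 135x^7 - 546x^6 + 1287x^5 - 1782x^4 + 1386x^3 - 540x^2 + 81x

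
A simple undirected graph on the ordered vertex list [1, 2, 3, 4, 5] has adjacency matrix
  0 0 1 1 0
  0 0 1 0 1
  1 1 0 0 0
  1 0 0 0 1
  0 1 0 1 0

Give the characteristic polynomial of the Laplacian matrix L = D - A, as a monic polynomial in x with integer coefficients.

x^5 - 10x^4 + 35x^3 - 50x^2 + 25x

Each diagonal entry of L is the vertex degree and each off-diagonal entry is -1 where an edge is present, 0 otherwise; in the order [1, 2, 3, 4, 5] the diagonal is [2, 2, 2, 2, 2]. Computing det(xI - L) by cofactor expansion (or equivalently via sum-over-permutations) gives x^5 - 10x^4 + 35x^3 - 50x^2 + 25x. The constant term is 0 because L is singular (the all-ones vector lies in its kernel).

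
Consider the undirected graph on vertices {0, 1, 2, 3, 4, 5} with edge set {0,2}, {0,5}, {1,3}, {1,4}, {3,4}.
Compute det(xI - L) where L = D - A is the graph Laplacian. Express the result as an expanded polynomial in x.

With the vertex order [0, 1, 2, 3, 4, 5], the degrees are [2, 2, 1, 2, 2, 1], giving D = diag(2, 2, 1, 2, 2, 1) and L = D - A. The eigenvalues of L are [0, 0, 1, 3, 3, 3]; the characteristic polynomial is the product of (x - lambda_i), which multiplies out to x^6 - 10x^5 + 36x^4 - 54x^3 + 27x^2. Since p(0) = det(-L) = 0, x divides p(x). The eigenvalues sum to 10, which equals trace(L) = 2|E|.

x^6 - 10x^5 + 36x^4 - 54x^3 + 27x^2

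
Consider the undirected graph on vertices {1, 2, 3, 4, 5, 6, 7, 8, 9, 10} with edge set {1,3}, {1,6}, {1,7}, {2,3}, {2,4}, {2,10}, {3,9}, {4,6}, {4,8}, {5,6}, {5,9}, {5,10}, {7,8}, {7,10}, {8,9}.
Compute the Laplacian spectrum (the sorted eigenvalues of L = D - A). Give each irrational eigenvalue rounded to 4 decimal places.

Reading degrees in the order [1, 2, 3, 4, 5, 6, 7, 8, 9, 10] gives [3, 3, 3, 3, 3, 3, 3, 3, 3, 3]; set D = diag(3, 3, 3, 3, 3, 3, 3, 3, 3, 3) and form L = D - A. Diagonalising L (or applying a numerical eigensolver to the 10x10 matrix) gives the spectrum above. The single zero eigenvalue shows the graph is connected. The largest eigenvalue, 5, is at most the vertex count 10. The eigenvalues sum to 30, which equals trace(L) = 2|E|.

[0, 2, 2, 2, 2, 2, 5, 5, 5, 5]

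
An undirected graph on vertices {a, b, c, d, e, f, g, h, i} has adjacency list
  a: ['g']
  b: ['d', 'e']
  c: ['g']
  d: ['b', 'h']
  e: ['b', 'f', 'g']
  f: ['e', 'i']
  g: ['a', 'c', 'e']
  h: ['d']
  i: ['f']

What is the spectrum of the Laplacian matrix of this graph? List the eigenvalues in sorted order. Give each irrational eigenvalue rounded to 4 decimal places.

[0, 0.2217, 0.3327, 1, 1.1923, 2.1071, 3, 3.4413, 4.7049]

Each diagonal entry of L is the vertex degree and each off-diagonal entry is -1 where an edge is present, 0 otherwise; in the order [a, b, c, d, e, f, g, h, i] the diagonal is [1, 2, 1, 2, 3, 2, 3, 1, 1]. Diagonalising L (or applying a numerical eigensolver to the 9x9 matrix) gives the spectrum above. The single zero eigenvalue shows the graph is connected. The largest eigenvalue, 4.7049, is at most the vertex count 9.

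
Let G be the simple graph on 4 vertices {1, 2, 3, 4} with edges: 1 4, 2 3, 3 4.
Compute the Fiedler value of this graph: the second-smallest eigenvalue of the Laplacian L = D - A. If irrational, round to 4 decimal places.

Reading degrees in the order [1, 2, 3, 4] gives [1, 1, 2, 2]; set D = diag(1, 1, 2, 2) and form L = D - A. Computing the eigenvalues of L and sorting gives [0, 0.5858, 2, 3.4142]. The Fiedler value lambda_2 = 0.5858 is strictly positive, so the graph is connected. By the matrix-tree theorem the graph has (1/4) * product of the nonzero eigenvalues = 1 spanning tree. There is one zero in the spectrum, matching the 1 component.

0.5858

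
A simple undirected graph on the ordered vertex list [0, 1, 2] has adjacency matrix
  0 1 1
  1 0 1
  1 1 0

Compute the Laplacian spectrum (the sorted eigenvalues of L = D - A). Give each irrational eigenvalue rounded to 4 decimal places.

Reading degrees in the order [0, 1, 2] gives [2, 2, 2]; set D = diag(2, 2, 2) and form L = D - A. Diagonalising L (or applying a numerical eigensolver to the 3x3 matrix) gives the spectrum above. The single zero eigenvalue shows the graph is connected. By the matrix-tree theorem the graph has (1/3) * product of the nonzero eigenvalues = 3 spanning trees.

[0, 3, 3]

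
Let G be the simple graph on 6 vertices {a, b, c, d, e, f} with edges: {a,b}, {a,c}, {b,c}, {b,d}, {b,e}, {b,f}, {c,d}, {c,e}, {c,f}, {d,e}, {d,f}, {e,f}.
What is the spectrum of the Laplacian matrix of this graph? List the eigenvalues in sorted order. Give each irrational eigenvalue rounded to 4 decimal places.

With the vertex order [a, b, c, d, e, f], the degrees are [2, 5, 5, 4, 4, 4], giving D = diag(2, 5, 5, 4, 4, 4) and L = D - A. Since every row of L sums to 0, the all-ones vector is in the kernel and 0 is an eigenvalue. The largest eigenvalue, 6, is at most the vertex count 6. By the matrix-tree theorem the graph has (1/6) * product of the nonzero eigenvalues = 300 spanning trees.

[0, 2, 5, 5, 6, 6]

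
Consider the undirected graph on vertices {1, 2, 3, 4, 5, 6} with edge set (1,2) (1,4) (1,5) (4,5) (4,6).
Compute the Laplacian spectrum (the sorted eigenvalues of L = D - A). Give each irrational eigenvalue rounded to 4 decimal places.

Each diagonal entry of L is the vertex degree and each off-diagonal entry is -1 where an edge is present, 0 otherwise; in the order [1, 2, 3, 4, 5, 6] the diagonal is [3, 1, 0, 3, 2, 1]. The multiplicity of 0 as a Laplacian eigenvalue equals the number of connected components. The 2 zero eigenvalues correspond to the 2 connected components. The largest eigenvalue, 4.3028, is at most the vertex count 6.

[0, 0, 0.6972, 1.3820, 3.6180, 4.3028]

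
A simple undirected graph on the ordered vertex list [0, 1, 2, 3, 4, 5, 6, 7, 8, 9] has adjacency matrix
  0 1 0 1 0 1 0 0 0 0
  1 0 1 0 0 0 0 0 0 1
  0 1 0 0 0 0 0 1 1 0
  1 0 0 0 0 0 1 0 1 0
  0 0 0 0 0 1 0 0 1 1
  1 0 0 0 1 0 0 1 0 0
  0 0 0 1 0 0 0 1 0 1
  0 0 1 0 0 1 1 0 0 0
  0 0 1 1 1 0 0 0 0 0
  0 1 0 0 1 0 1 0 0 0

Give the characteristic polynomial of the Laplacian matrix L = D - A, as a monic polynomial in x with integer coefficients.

x^10 - 30x^9 + 390x^8 - 2880x^7 + 13305x^6 - 39882x^5 + 77640x^4 - 94800x^3 + 66000x^2 - 20000x

Reading degrees in the order [0, 1, 2, 3, 4, 5, 6, 7, 8, 9] gives [3, 3, 3, 3, 3, 3, 3, 3, 3, 3]; set D = diag(3, 3, 3, 3, 3, 3, 3, 3, 3, 3) and form L = D - A. Computing det(xI - L) by cofactor expansion (or equivalently via sum-over-permutations) gives x^10 - 30x^9 + 390x^8 - 2880x^7 + 13305x^6 - 39882x^5 + 77640x^4 - 94800x^3 + 66000x^2 - 20000x. The coefficient of x^9 equals -trace(L) = -30, matching the sum of degrees. The eigenvalues sum to 30, which equals trace(L) = 2|E|.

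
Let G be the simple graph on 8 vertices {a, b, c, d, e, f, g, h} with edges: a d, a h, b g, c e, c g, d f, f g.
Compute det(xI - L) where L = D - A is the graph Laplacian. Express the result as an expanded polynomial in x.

x^8 - 14x^7 + 77x^6 - 212x^5 + 308x^4 - 228x^3 + 76x^2 - 8x

With the vertex order [a, b, c, d, e, f, g, h], the degrees are [2, 1, 2, 2, 1, 2, 3, 1], giving D = diag(2, 1, 2, 2, 1, 2, 3, 1) and L = D - A. L has integer entries, so p(x) = det(xI - L) has integer coefficients. Expanding the determinant yields x^8 - 14x^7 + 77x^6 - 212x^5 + 308x^4 - 228x^3 + 76x^2 - 8x. Since p(0) = det(-L) = 0, x divides p(x). There is one zero in the spectrum, matching the 1 component.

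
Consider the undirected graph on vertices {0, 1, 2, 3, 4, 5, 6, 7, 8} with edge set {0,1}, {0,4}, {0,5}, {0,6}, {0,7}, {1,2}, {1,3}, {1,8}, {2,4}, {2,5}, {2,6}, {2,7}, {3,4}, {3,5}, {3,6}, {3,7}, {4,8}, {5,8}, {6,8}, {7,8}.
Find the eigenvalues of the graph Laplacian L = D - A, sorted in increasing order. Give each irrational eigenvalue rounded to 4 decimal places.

Reading degrees in the order [0, 1, 2, 3, 4, 5, 6, 7, 8] gives [5, 4, 5, 5, 4, 4, 4, 4, 5]; set D = diag(5, 4, 5, 5, 4, 4, 4, 4, 5) and form L = D - A. Since every row of L sums to 0, the all-ones vector is in the kernel and 0 is an eigenvalue. The eigenvalues sum to 40, which equals trace(L) = 2|E|. By the matrix-tree theorem the graph has (1/9) * product of the nonzero eigenvalues = 32000 spanning trees.

[0, 4, 4, 4, 4, 5, 5, 5, 9]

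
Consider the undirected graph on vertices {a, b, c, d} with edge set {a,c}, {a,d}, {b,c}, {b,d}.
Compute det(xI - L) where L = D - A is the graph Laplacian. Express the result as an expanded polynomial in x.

x^4 - 8x^3 + 20x^2 - 16x

Each diagonal entry of L is the vertex degree and each off-diagonal entry is -1 where an edge is present, 0 otherwise; in the order [a, b, c, d] the diagonal is [2, 2, 2, 2]. The eigenvalues of L are [0, 2, 2, 4]; the characteristic polynomial is the product of (x - lambda_i), which multiplies out to x^4 - 8x^3 + 20x^2 - 16x. Since p(0) = det(-L) = 0, x divides p(x). The largest eigenvalue, 4, is at most the vertex count 4.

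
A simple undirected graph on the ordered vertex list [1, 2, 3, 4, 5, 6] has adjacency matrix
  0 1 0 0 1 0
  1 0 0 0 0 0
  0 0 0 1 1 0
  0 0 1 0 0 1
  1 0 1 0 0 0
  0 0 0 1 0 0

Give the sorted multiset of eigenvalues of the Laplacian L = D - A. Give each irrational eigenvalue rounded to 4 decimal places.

With the vertex order [1, 2, 3, 4, 5, 6], the degrees are [2, 1, 2, 2, 2, 1], giving D = diag(2, 1, 2, 2, 2, 1) and L = D - A. L is symmetric positive semidefinite, so every eigenvalue is real and nonnegative. The eigenvalues sum to 10, which equals trace(L) = 2|E|.

[0, 0.2679, 1, 2, 3, 3.7321]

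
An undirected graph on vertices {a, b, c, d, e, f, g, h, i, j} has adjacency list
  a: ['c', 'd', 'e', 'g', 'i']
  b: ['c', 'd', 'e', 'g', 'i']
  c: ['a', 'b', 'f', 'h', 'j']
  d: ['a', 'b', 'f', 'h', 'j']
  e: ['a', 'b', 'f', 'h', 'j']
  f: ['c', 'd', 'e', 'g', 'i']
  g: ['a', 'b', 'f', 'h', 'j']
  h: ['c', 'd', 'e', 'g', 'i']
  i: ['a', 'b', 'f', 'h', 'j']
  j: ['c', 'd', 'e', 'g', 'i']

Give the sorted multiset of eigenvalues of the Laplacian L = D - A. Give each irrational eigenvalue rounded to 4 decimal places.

[0, 5, 5, 5, 5, 5, 5, 5, 5, 10]

Each diagonal entry of L is the vertex degree and each off-diagonal entry is -1 where an edge is present, 0 otherwise; in the order [a, b, c, d, e, f, g, h, i, j] the diagonal is [5, 5, 5, 5, 5, 5, 5, 5, 5, 5]. Since every row of L sums to 0, the all-ones vector is in the kernel and 0 is an eigenvalue. The single zero eigenvalue shows the graph is connected. The largest eigenvalue, 10, is at most the vertex count 10.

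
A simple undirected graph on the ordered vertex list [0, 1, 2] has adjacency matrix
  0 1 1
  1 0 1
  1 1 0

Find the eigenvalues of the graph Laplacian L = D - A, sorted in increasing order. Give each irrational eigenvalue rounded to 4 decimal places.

[0, 3, 3]

With the vertex order [0, 1, 2], the degrees are [2, 2, 2], giving D = diag(2, 2, 2) and L = D - A. L is symmetric positive semidefinite, so every eigenvalue is real and nonnegative. By the matrix-tree theorem the graph has (1/3) * product of the nonzero eigenvalues = 3 spanning trees. There is one zero in the spectrum, matching the 1 component.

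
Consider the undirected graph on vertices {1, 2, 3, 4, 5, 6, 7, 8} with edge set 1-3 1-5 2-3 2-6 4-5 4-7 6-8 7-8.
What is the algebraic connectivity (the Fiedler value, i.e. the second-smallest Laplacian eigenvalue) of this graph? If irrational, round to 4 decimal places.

Each diagonal entry of L is the vertex degree and each off-diagonal entry is -1 where an edge is present, 0 otherwise; in the order [1, 2, 3, 4, 5, 6, 7, 8] the diagonal is [2, 2, 2, 2, 2, 2, 2, 2]. The sorted Laplacian eigenvalues are [0, 0.5858, 0.5858, 2, 2, 3.4142, 3.4142, 4]; the algebraic connectivity is the second entry, 0.5858. The eigenvalues sum to 16, which equals trace(L) = 2|E|. There is one zero in the spectrum, matching the 1 component.

0.5858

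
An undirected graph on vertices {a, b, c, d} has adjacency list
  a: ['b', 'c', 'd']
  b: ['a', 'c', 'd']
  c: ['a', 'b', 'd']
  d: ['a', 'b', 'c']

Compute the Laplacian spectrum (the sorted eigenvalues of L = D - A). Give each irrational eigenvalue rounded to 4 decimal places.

[0, 4, 4, 4]

With the vertex order [a, b, c, d], the degrees are [3, 3, 3, 3], giving D = diag(3, 3, 3, 3) and L = D - A. The multiplicity of 0 as a Laplacian eigenvalue equals the number of connected components. The single zero eigenvalue shows the graph is connected. The eigenvalues sum to 12, which equals trace(L) = 2|E|. The largest eigenvalue, 4, is at most the vertex count 4.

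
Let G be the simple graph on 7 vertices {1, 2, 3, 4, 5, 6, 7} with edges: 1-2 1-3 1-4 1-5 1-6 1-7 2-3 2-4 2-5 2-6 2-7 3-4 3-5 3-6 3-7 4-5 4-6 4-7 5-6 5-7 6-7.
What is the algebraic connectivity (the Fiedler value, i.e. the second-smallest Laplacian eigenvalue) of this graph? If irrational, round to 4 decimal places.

Each diagonal entry of L is the vertex degree and each off-diagonal entry is -1 where an edge is present, 0 otherwise; in the order [1, 2, 3, 4, 5, 6, 7] the diagonal is [6, 6, 6, 6, 6, 6, 6]. The sorted Laplacian eigenvalues are [0, 7, 7, 7, 7, 7, 7]; the algebraic connectivity is the second entry, 7. The largest eigenvalue, 7, is at most the vertex count 7.

7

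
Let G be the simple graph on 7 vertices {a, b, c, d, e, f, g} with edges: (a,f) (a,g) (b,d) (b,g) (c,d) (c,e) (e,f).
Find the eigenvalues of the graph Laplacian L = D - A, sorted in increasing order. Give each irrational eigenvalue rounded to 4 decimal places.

With the vertex order [a, b, c, d, e, f, g], the degrees are [2, 2, 2, 2, 2, 2, 2], giving D = diag(2, 2, 2, 2, 2, 2, 2) and L = D - A. The multiplicity of 0 as a Laplacian eigenvalue equals the number of connected components. By the matrix-tree theorem the graph has (1/7) * product of the nonzero eigenvalues = 7 spanning trees.

[0, 0.7530, 0.7530, 2.4450, 2.4450, 3.8019, 3.8019]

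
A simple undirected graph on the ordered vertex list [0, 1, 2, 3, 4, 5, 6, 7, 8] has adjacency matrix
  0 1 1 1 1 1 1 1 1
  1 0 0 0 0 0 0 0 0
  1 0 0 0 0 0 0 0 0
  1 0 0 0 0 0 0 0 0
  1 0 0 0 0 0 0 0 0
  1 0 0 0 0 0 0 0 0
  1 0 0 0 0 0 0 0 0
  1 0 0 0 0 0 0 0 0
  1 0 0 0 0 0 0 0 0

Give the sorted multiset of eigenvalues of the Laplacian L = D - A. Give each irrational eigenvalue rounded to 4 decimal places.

Each diagonal entry of L is the vertex degree and each off-diagonal entry is -1 where an edge is present, 0 otherwise; in the order [0, 1, 2, 3, 4, 5, 6, 7, 8] the diagonal is [8, 1, 1, 1, 1, 1, 1, 1, 1]. Diagonalising L (or applying a numerical eigensolver to the 9x9 matrix) gives the spectrum above. The largest eigenvalue, 9, is at most the vertex count 9.

[0, 1, 1, 1, 1, 1, 1, 1, 9]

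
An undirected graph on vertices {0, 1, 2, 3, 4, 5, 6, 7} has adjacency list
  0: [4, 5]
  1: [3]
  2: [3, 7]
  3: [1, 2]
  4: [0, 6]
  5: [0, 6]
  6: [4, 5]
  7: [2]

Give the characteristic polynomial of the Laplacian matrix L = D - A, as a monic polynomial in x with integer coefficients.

x^8 - 14x^7 + 78x^6 - 220x^5 + 328x^4 - 240x^3 + 64x^2

Reading degrees in the order [0, 1, 2, 3, 4, 5, 6, 7] gives [2, 1, 2, 2, 2, 2, 2, 1]; set D = diag(2, 1, 2, 2, 2, 2, 2, 1) and form L = D - A. Computing det(xI - L) by cofactor expansion (or equivalently via sum-over-permutations) gives x^8 - 14x^7 + 78x^6 - 220x^5 + 328x^4 - 240x^3 + 64x^2. Since p(0) = det(-L) = 0, x divides p(x). The eigenvalues sum to 14, which equals trace(L) = 2|E|.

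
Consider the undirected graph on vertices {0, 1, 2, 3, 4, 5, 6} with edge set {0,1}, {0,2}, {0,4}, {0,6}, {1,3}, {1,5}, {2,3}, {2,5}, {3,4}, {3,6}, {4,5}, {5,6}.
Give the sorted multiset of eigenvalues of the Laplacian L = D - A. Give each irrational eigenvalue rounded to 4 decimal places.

[0, 3, 3, 3, 4, 4, 7]

Each diagonal entry of L is the vertex degree and each off-diagonal entry is -1 where an edge is present, 0 otherwise; in the order [0, 1, 2, 3, 4, 5, 6] the diagonal is [4, 3, 3, 4, 3, 4, 3]. Since every row of L sums to 0, the all-ones vector is in the kernel and 0 is an eigenvalue. The eigenvalues sum to 24, which equals trace(L) = 2|E|.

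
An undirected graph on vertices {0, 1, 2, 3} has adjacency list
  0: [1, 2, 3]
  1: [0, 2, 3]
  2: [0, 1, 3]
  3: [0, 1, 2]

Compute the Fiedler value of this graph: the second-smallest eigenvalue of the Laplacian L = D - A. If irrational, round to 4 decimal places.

Reading degrees in the order [0, 1, 2, 3] gives [3, 3, 3, 3]; set D = diag(3, 3, 3, 3) and form L = D - A. The sorted Laplacian eigenvalues are [0, 4, 4, 4]; the algebraic connectivity is the second entry, 4.

4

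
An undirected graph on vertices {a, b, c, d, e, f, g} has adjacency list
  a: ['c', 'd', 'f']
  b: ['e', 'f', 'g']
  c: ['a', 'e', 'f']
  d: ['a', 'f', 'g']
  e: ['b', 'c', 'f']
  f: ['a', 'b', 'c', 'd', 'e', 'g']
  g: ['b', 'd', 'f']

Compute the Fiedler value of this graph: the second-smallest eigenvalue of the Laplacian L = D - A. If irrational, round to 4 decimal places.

Reading degrees in the order [a, b, c, d, e, f, g] gives [3, 3, 3, 3, 3, 6, 3]; set D = diag(3, 3, 3, 3, 3, 6, 3) and form L = D - A. Computing the eigenvalues of L and sorting gives [0, 2, 2, 4, 4, 5, 7]. The Fiedler value lambda_2 = 2 is strictly positive, so the graph is connected.

2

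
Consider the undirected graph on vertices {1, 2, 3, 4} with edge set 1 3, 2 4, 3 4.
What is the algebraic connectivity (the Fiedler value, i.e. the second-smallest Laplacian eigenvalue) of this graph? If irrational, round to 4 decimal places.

0.5858

Each diagonal entry of L is the vertex degree and each off-diagonal entry is -1 where an edge is present, 0 otherwise; in the order [1, 2, 3, 4] the diagonal is [1, 1, 2, 2]. Computing the eigenvalues of L and sorting gives [0, 0.5858, 2, 3.4142]. The Fiedler value lambda_2 = 0.5858 is strictly positive, so the graph is connected. There is one zero in the spectrum, matching the 1 component. The largest eigenvalue, 3.4142, is at most the vertex count 4.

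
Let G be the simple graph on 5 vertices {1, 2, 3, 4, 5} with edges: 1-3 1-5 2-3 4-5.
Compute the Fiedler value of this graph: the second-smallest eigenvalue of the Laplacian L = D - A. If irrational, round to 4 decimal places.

Reading degrees in the order [1, 2, 3, 4, 5] gives [2, 1, 2, 1, 2]; set D = diag(2, 1, 2, 1, 2) and form L = D - A. The sorted Laplacian eigenvalues are [0, 0.3820, 1.3820, 2.6180, 3.6180]; the algebraic connectivity is the second entry, 0.3820.

0.3820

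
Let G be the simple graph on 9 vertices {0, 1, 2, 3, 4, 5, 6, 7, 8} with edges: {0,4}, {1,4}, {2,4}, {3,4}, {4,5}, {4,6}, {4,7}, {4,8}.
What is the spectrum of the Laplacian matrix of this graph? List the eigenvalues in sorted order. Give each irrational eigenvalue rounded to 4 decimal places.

[0, 1, 1, 1, 1, 1, 1, 1, 9]

With the vertex order [0, 1, 2, 3, 4, 5, 6, 7, 8], the degrees are [1, 1, 1, 1, 8, 1, 1, 1, 1], giving D = diag(1, 1, 1, 1, 8, 1, 1, 1, 1) and L = D - A. Diagonalising L (or applying a numerical eigensolver to the 9x9 matrix) gives the spectrum above. The single zero eigenvalue shows the graph is connected. The eigenvalues sum to 16, which equals trace(L) = 2|E|.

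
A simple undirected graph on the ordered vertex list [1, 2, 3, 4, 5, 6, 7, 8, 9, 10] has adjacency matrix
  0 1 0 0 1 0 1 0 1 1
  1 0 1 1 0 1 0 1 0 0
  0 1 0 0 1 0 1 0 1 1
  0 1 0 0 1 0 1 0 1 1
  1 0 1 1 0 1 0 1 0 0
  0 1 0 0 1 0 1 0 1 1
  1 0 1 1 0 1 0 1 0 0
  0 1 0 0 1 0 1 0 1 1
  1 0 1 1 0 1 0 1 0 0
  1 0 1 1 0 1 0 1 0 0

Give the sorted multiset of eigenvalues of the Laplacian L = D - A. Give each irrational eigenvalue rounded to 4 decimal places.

[0, 5, 5, 5, 5, 5, 5, 5, 5, 10]

Reading degrees in the order [1, 2, 3, 4, 5, 6, 7, 8, 9, 10] gives [5, 5, 5, 5, 5, 5, 5, 5, 5, 5]; set D = diag(5, 5, 5, 5, 5, 5, 5, 5, 5, 5) and form L = D - A. Since every row of L sums to 0, the all-ones vector is in the kernel and 0 is an eigenvalue. The single zero eigenvalue shows the graph is connected. There is one zero in the spectrum, matching the 1 component. The eigenvalues sum to 50, which equals trace(L) = 2|E|.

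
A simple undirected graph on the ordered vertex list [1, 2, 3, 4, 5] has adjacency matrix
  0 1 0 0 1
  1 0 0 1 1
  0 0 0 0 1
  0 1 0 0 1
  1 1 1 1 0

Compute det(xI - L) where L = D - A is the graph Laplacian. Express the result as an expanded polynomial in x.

Reading degrees in the order [1, 2, 3, 4, 5] gives [2, 3, 1, 2, 4]; set D = diag(2, 3, 1, 2, 4) and form L = D - A. The eigenvalues of L are [0, 1, 2, 4, 5]; the characteristic polynomial is the product of (x - lambda_i), which multiplies out to x^5 - 12x^4 + 49x^3 - 78x^2 + 40x. The coefficient of x^4 equals -trace(L) = -12, matching the sum of degrees. By the matrix-tree theorem the graph has (1/5) * product of the nonzero eigenvalues = 8 spanning trees. The eigenvalues sum to 12, which equals trace(L) = 2|E|.

x^5 - 12x^4 + 49x^3 - 78x^2 + 40x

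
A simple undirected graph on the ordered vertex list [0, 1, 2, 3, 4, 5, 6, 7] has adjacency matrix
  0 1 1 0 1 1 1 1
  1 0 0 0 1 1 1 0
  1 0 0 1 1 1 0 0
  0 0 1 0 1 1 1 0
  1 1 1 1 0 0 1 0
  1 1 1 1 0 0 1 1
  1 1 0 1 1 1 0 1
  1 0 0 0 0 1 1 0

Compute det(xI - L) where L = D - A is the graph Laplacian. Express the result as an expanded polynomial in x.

Each diagonal entry of L is the vertex degree and each off-diagonal entry is -1 where an edge is present, 0 otherwise; in the order [0, 1, 2, 3, 4, 5, 6, 7] the diagonal is [6, 4, 4, 4, 5, 6, 6, 3]. L has integer entries, so p(x) = det(xI - L) has integer coefficients. Expanding the determinant yields x^8 - 38x^7 + 608x^6 - 5302x^5 + 27174x^4 - 81724x^3 + 133316x^2 - 90848x. The coefficient of x^7 equals -trace(L) = -38, matching the sum of degrees. By the matrix-tree theorem the graph has (1/8) * product of the nonzero eigenvalues = 11356 spanning trees.

x^8 - 38x^7 + 608x^6 - 5302x^5 + 27174x^4 - 81724x^3 + 133316x^2 - 90848x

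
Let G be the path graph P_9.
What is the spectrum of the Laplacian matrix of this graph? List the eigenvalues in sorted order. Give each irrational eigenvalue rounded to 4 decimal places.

[0, 0.1206, 0.4679, 1, 1.6527, 2.3473, 3, 3.5321, 3.8794]

The graph has 9 vertices and degree multiset [2, 2, 2, 2, 2, 2, 2, 1, 1]; D is the diagonal matrix of degrees and L = D - A. L is symmetric positive semidefinite, so every eigenvalue is real and nonnegative. By the matrix-tree theorem the graph has (1/9) * product of the nonzero eigenvalues = 1 spanning tree.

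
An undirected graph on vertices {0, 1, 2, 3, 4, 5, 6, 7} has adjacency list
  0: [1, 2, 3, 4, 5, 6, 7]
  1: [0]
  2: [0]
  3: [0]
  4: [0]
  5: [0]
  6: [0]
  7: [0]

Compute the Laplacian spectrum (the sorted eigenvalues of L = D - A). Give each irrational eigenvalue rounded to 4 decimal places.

[0, 1, 1, 1, 1, 1, 1, 8]

With the vertex order [0, 1, 2, 3, 4, 5, 6, 7], the degrees are [7, 1, 1, 1, 1, 1, 1, 1], giving D = diag(7, 1, 1, 1, 1, 1, 1, 1) and L = D - A. The multiplicity of 0 as a Laplacian eigenvalue equals the number of connected components. The eigenvalues sum to 14, which equals trace(L) = 2|E|.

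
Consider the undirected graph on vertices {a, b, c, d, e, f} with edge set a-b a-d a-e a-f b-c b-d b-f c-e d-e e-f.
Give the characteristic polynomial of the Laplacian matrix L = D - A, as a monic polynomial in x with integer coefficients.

x^6 - 20x^5 + 155x^4 - 580x^3 + 1044x^2 - 720x

Each diagonal entry of L is the vertex degree and each off-diagonal entry is -1 where an edge is present, 0 otherwise; in the order [a, b, c, d, e, f] the diagonal is [4, 4, 2, 3, 4, 3]. The eigenvalues of L are [0, 2, 3, 4, 5, 6]; the characteristic polynomial is the product of (x - lambda_i), which multiplies out to x^6 - 20x^5 + 155x^4 - 580x^3 + 1044x^2 - 720x. The constant term is 0 because L is singular (the all-ones vector lies in its kernel). By the matrix-tree theorem the graph has (1/6) * product of the nonzero eigenvalues = 120 spanning trees.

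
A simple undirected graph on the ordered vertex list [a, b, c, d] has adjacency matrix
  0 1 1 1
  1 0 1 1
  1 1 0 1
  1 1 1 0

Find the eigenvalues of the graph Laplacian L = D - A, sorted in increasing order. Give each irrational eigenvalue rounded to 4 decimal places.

[0, 4, 4, 4]

With the vertex order [a, b, c, d], the degrees are [3, 3, 3, 3], giving D = diag(3, 3, 3, 3) and L = D - A. The multiplicity of 0 as a Laplacian eigenvalue equals the number of connected components.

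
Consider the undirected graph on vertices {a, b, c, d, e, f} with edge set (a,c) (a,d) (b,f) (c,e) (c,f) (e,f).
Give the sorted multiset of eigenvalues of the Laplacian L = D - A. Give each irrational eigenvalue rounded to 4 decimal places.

[0, 0.4131, 1.1369, 2.3595, 3.6977, 4.3928]

Each diagonal entry of L is the vertex degree and each off-diagonal entry is -1 where an edge is present, 0 otherwise; in the order [a, b, c, d, e, f] the diagonal is [2, 1, 3, 1, 2, 3]. The multiplicity of 0 as a Laplacian eigenvalue equals the number of connected components. The eigenvalues sum to 12, which equals trace(L) = 2|E|. By the matrix-tree theorem the graph has (1/6) * product of the nonzero eigenvalues = 3 spanning trees.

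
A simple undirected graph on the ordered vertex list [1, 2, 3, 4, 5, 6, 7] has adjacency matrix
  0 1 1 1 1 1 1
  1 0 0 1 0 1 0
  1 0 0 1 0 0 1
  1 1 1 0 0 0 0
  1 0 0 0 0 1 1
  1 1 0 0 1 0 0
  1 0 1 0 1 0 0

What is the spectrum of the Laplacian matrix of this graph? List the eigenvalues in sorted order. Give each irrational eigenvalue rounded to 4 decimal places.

[0, 2, 2, 4, 4, 5, 7]

Reading degrees in the order [1, 2, 3, 4, 5, 6, 7] gives [6, 3, 3, 3, 3, 3, 3]; set D = diag(6, 3, 3, 3, 3, 3, 3) and form L = D - A. Diagonalising L (or applying a numerical eigensolver to the 7x7 matrix) gives the spectrum above. The single zero eigenvalue shows the graph is connected.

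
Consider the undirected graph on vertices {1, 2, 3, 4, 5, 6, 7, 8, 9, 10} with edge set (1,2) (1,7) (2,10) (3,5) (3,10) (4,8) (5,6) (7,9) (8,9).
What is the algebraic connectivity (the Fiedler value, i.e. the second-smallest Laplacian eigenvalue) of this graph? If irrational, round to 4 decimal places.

0.0979

With the vertex order [1, 2, 3, 4, 5, 6, 7, 8, 9, 10], the degrees are [2, 2, 2, 1, 2, 1, 2, 2, 2, 2], giving D = diag(2, 2, 2, 1, 2, 1, 2, 2, 2, 2) and L = D - A. Computing the eigenvalues of L and sorting gives [0, 0.0979, 0.3820, 0.8244, 1.3820, 2, 2.6180, 3.1756, 3.6180, 3.9021]. The Fiedler value lambda_2 = 0.0979 is strictly positive, so the graph is connected. The largest eigenvalue, 3.9021, is at most the vertex count 10.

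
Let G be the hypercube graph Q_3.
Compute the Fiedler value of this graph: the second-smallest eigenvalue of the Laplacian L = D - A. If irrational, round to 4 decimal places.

The graph has 8 vertices and degree multiset [3, 3, 3, 3, 3, 3, 3, 3]; D is the diagonal matrix of degrees and L = D - A. The sorted Laplacian eigenvalues are [0, 2, 2, 2, 4, 4, 4, 6]; the algebraic connectivity is the second entry, 2. The largest eigenvalue, 6, is at most the vertex count 8. By the matrix-tree theorem the graph has (1/8) * product of the nonzero eigenvalues = 384 spanning trees.

2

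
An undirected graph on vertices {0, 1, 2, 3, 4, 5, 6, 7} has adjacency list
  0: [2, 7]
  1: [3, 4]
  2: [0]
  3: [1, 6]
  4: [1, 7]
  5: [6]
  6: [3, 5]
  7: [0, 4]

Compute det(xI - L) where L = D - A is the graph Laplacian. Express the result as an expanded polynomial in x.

Reading degrees in the order [0, 1, 2, 3, 4, 5, 6, 7] gives [2, 2, 1, 2, 2, 1, 2, 2]; set D = diag(2, 2, 1, 2, 2, 1, 2, 2) and form L = D - A. Computing det(xI - L) by cofactor expansion (or equivalently via sum-over-permutations) gives x^8 - 14x^7 + 78x^6 - 220x^5 + 330x^4 - 252x^3 + 84x^2 - 8x. The constant term is 0 because L is singular (the all-ones vector lies in its kernel).

x^8 - 14x^7 + 78x^6 - 220x^5 + 330x^4 - 252x^3 + 84x^2 - 8x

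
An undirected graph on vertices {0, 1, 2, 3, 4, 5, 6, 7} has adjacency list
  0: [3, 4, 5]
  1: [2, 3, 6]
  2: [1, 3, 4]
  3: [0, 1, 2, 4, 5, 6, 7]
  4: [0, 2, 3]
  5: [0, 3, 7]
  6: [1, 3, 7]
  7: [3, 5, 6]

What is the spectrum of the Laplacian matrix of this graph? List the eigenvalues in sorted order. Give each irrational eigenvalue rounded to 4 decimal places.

Each diagonal entry of L is the vertex degree and each off-diagonal entry is -1 where an edge is present, 0 otherwise; in the order [0, 1, 2, 3, 4, 5, 6, 7] the diagonal is [3, 3, 3, 7, 3, 3, 3, 3]. Since every row of L sums to 0, the all-ones vector is in the kernel and 0 is an eigenvalue.

[0, 1.7530, 1.7530, 3.4450, 3.4450, 4.8019, 4.8019, 8]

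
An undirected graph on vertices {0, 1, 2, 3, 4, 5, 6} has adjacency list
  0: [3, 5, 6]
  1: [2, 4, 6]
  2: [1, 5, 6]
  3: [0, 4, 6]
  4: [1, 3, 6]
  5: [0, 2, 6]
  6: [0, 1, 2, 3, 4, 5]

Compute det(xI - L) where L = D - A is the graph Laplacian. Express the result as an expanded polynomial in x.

With the vertex order [0, 1, 2, 3, 4, 5, 6], the degrees are [3, 3, 3, 3, 3, 3, 6], giving D = diag(3, 3, 3, 3, 3, 3, 6) and L = D - A. L has integer entries, so p(x) = det(xI - L) has integer coefficients. Expanding the determinant yields x^7 - 24x^6 + 231x^5 - 1140x^4 + 3036x^3 - 4128x^2 + 2240x. The coefficient of x^6 equals -trace(L) = -24, matching the sum of degrees. There is one zero in the spectrum, matching the 1 component.

x^7 - 24x^6 + 231x^5 - 1140x^4 + 3036x^3 - 4128x^2 + 2240x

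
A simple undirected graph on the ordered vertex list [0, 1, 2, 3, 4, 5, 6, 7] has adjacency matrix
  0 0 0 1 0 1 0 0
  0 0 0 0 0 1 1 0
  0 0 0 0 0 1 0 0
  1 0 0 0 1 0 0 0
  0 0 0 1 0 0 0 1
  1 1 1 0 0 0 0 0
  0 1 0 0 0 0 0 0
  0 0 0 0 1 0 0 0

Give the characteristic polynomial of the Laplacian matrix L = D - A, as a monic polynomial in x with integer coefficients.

Reading degrees in the order [0, 1, 2, 3, 4, 5, 6, 7] gives [2, 2, 1, 2, 2, 3, 1, 1]; set D = diag(2, 2, 1, 2, 2, 3, 1, 1) and form L = D - A. L has integer entries, so p(x) = det(xI - L) has integer coefficients. Expanding the determinant yields x^8 - 14x^7 + 77x^6 - 212x^5 + 308x^4 - 228x^3 + 76x^2 - 8x. The coefficient of x^7 equals -trace(L) = -14, matching the sum of degrees. By the matrix-tree theorem the graph has (1/8) * product of the nonzero eigenvalues = 1 spanning tree.

x^8 - 14x^7 + 77x^6 - 212x^5 + 308x^4 - 228x^3 + 76x^2 - 8x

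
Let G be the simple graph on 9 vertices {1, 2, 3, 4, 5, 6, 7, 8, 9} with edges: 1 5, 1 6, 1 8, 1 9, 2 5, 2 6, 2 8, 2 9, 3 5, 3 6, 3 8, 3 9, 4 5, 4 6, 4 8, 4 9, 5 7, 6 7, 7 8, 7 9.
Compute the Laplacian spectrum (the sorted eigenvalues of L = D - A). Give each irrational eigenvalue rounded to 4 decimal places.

Reading degrees in the order [1, 2, 3, 4, 5, 6, 7, 8, 9] gives [4, 4, 4, 4, 5, 5, 4, 5, 5]; set D = diag(4, 4, 4, 4, 5, 5, 4, 5, 5) and form L = D - A. L is symmetric positive semidefinite, so every eigenvalue is real and nonnegative. The eigenvalues sum to 40, which equals trace(L) = 2|E|. The largest eigenvalue, 9, is at most the vertex count 9.

[0, 4, 4, 4, 4, 5, 5, 5, 9]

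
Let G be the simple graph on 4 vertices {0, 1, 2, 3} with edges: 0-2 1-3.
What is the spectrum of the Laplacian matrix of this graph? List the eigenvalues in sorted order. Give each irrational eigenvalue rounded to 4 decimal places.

Each diagonal entry of L is the vertex degree and each off-diagonal entry is -1 where an edge is present, 0 otherwise; in the order [0, 1, 2, 3] the diagonal is [1, 1, 1, 1]. Since every row of L sums to 0, the all-ones vector is in the kernel and 0 is an eigenvalue. The 2 zero eigenvalues correspond to the 2 connected components. There are 2 zeros in the spectrum, matching the 2 components.

[0, 0, 2, 2]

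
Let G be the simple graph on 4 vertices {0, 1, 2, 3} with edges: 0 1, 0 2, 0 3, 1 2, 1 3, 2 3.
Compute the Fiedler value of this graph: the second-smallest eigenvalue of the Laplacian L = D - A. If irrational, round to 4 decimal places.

4

Each diagonal entry of L is the vertex degree and each off-diagonal entry is -1 where an edge is present, 0 otherwise; in the order [0, 1, 2, 3] the diagonal is [3, 3, 3, 3]. The smallest Laplacian eigenvalue is always 0. The next one, lambda_2 = 4, measures how hard the graph is to disconnect: larger values mean better connectivity. By the matrix-tree theorem the graph has (1/4) * product of the nonzero eigenvalues = 16 spanning trees.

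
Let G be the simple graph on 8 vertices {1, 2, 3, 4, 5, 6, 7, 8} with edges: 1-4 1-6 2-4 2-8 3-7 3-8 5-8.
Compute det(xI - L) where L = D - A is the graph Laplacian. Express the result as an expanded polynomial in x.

Reading degrees in the order [1, 2, 3, 4, 5, 6, 7, 8] gives [2, 2, 2, 2, 1, 1, 1, 3]; set D = diag(2, 2, 2, 2, 1, 1, 1, 3) and form L = D - A. L has integer entries, so p(x) = det(xI - L) has integer coefficients. Expanding the determinant yields x^8 - 14x^7 + 77x^6 - 212x^5 + 308x^4 - 228x^3 + 76x^2 - 8x. Since p(0) = det(-L) = 0, x divides p(x). There is one zero in the spectrum, matching the 1 component. By the matrix-tree theorem the graph has (1/8) * product of the nonzero eigenvalues = 1 spanning tree.

x^8 - 14x^7 + 77x^6 - 212x^5 + 308x^4 - 228x^3 + 76x^2 - 8x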